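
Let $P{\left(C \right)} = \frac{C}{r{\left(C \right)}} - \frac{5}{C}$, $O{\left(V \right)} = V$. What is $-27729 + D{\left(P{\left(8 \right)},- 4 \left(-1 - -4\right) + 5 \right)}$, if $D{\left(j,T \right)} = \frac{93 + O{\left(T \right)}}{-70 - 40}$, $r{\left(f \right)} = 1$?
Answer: $- \frac{1525138}{55} \approx -27730.0$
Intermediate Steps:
$P{\left(C \right)} = C - \frac{5}{C}$ ($P{\left(C \right)} = \frac{C}{1} - \frac{5}{C} = C 1 - \frac{5}{C} = C - \frac{5}{C}$)
$D{\left(j,T \right)} = - \frac{93}{110} - \frac{T}{110}$ ($D{\left(j,T \right)} = \frac{93 + T}{-70 - 40} = \frac{93 + T}{-110} = \left(93 + T\right) \left(- \frac{1}{110}\right) = - \frac{93}{110} - \frac{T}{110}$)
$-27729 + D{\left(P{\left(8 \right)},- 4 \left(-1 - -4\right) + 5 \right)} = -27729 - \left(\frac{93}{110} + \frac{- 4 \left(-1 - -4\right) + 5}{110}\right) = -27729 - \left(\frac{93}{110} + \frac{- 4 \left(-1 + 4\right) + 5}{110}\right) = -27729 - \left(\frac{93}{110} + \frac{\left(-4\right) 3 + 5}{110}\right) = -27729 - \left(\frac{93}{110} + \frac{-12 + 5}{110}\right) = -27729 - \frac{43}{55} = - \frac{1525138}{55}$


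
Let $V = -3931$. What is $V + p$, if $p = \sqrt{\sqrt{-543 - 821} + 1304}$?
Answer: $-3931 + \sqrt{1304 + 2 i \sqrt{341}} \approx -3894.9 + 0.51132 i$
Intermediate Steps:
$p = \sqrt{1304 + 2 i \sqrt{341}}$ ($p = \sqrt{\sqrt{-1364} + 1304} = \sqrt{2 i \sqrt{341} + 1304} = \sqrt{1304 + 2 i \sqrt{341}} \approx 36.115 + 0.5113 i$)
$V + p = -3931 + \sqrt{1304 + 2 i \sqrt{341}}$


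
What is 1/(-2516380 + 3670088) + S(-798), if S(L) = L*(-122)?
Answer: 112320396049/1153708 ≈ 97356.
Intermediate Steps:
S(L) = -122*L
1/(-2516380 + 3670088) + S(-798) = 1/(-2516380 + 3670088) - 122*(-798) = 1/1153708 + 97356 = 112320396049/1153708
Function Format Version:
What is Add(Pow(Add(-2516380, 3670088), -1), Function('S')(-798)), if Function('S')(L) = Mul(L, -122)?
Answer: Rational(112320396049, 1153708) ≈ 97356.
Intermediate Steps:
Function('S')(L) = Mul(-122, L)
Add(Pow(Add(-2516380, 3670088), -1), Function('S')(-798)) = Add(Pow(Add(-2516380, 3670088), -1), Mul(-122, -798)) = Add(Pow(1153708, -1), 97356) = Add(Rational(1, 1153708), 97356) = Rational(112320396049, 1153708)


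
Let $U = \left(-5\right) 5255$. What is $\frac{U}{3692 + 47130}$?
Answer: $- \frac{26275}{50822} \approx -0.517$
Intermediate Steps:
$U = -26275$
$\frac{U}{3692 + 47130} = - \frac{26275}{3692 + 47130} = - \frac{26275}{50822}$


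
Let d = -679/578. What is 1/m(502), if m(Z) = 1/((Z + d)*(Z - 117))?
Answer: 111448645/578 ≈ 1.9282e+5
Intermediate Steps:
d = -679/578 (d = -679*1/578 = -679/578 ≈ -1.1747)
m(Z) = 1/((-117 + Z)*(-679/578 + Z)) (m(Z) = 1/((Z - 679/578)*(Z - 117)) = 1/((-679/578 + Z)*(-117 + Z)) = 1/((-117 + Z)*(-679/578 + Z)))
1/m(502) = 1/(578/(79443 - 68305*502 + 578*502²)) = 1/(578/(79443 - 34289110 + 578*252004)) = 1/(578/(79443 - 34289110 + 145658312)) = 1/(578/111448645) = 111448645/578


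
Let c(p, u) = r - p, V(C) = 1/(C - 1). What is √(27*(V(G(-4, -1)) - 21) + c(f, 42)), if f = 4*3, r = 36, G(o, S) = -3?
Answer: I*√2199/2 ≈ 23.447*I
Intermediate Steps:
V(C) = 1/(-1 + C)
f = 12
c(p, u) = 36 - p
√(27*(V(G(-4, -1)) - 21) + c(f, 42)) = √(27*(1/(-1 - 3) - 21) + (36 - 1*12)) = √(27*(1/(-4) - 21) + (36 - 12)) = √(27*(-¼ - 21) + 24) = √(27*(-85/4) + 24) = √(-2295/4 + 24) = √(-2199/4) = I*√2199/2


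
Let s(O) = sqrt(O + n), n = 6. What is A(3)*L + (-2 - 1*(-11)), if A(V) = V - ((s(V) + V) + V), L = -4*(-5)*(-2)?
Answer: 249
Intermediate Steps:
s(O) = sqrt(6 + O) (s(O) = sqrt(O + 6) = sqrt(6 + O))
L = -40 (L = 20*(-2) = -40)
A(V) = -V - sqrt(6 + V) (A(V) = V - ((sqrt(6 + V) + V) + V) = V - ((V + sqrt(6 + V)) + V) = V - (sqrt(6 + V) + 2*V) = V + (-sqrt(6 + V) - 2*V) = -V - sqrt(6 + V))
A(3)*L + (-2 - 1*(-11)) = (-1*3 - sqrt(6 + 3))*(-40) + (-2 - 1*(-11)) = (-3 - sqrt(9))*(-40) + (-2 + 11) = (-3 - 1*3)*(-40) + 9 = (-3 - 3)*(-40) + 9 = -6*(-40) + 9 = 240 + 9 = 249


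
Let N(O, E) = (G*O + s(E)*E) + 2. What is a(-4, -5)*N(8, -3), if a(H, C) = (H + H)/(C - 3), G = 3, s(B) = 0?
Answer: 26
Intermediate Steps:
a(H, C) = 2*H/(-3 + C) (a(H, C) = (2*H)/(-3 + C) = 2*H/(-3 + C))
N(O, E) = 2 + 3*O (N(O, E) = (3*O + 0*E) + 2 = (3*O + 0) + 2 = 3*O + 2 = 2 + 3*O)
a(-4, -5)*N(8, -3) = (2*(-4)/(-3 - 5))*(2 + 3*8) = (2*(-4)/(-8))*(2 + 24) = (2*(-4)*(-⅛))*26 = 1*26 = 26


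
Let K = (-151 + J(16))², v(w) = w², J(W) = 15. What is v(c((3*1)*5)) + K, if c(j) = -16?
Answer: 18752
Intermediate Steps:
K = 18496 (K = (-151 + 15)² = (-136)² = 18496)
v(c((3*1)*5)) + K = (-16)² + 18496 = 256 + 18496 = 18752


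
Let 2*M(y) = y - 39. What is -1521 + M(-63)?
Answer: -1572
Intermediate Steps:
M(y) = -39/2 + y/2 (M(y) = (y - 39)/2 = (-39 + y)/2 = -39/2 + y/2)
-1521 + M(-63) = -1521 + (-39/2 + (½)*(-63)) = -1521 + (-39/2 - 63/2) = -1521 - 51 = -1572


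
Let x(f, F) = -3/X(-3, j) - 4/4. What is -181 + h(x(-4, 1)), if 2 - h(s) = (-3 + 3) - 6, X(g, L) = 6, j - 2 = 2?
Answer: -173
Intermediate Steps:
j = 4 (j = 2 + 2 = 4)
x(f, F) = -3/2 (x(f, F) = -3/6 - 4/4 = -3*⅙ - 4*¼ = -½ - 1 = -3/2)
h(s) = 8 (h(s) = 2 - ((-3 + 3) - 6) = 2 - (0 - 6) = 2 - 1*(-6) = 2 + 6 = 8)
-181 + h(x(-4, 1)) = -181 + 8 = -173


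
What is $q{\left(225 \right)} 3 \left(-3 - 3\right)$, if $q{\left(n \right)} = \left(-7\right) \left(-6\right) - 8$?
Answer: $-612$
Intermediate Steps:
$q{\left(n \right)} = 34$ ($q{\left(n \right)} = 42 - 8 = 34$)
$q{\left(225 \right)} 3 \left(-3 - 3\right) = 34 \cdot 3 \left(-3 - 3\right) = 34 \cdot 3 \left(-6\right) = 34 \left(-18\right) = -612$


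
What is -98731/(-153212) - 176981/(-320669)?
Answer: 58775584011/49130338828 ≈ 1.1963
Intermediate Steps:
-98731/(-153212) - 176981/(-320669) = -98731*(-1/153212) - 176981*(-1/320669) = 98731/153212 + 176981/320669 = 58775584011/49130338828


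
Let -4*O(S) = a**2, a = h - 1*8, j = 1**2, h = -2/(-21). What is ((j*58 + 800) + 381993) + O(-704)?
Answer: 168830402/441 ≈ 3.8284e+5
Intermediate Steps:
h = 2/21 (h = -2*(-1/21) = 2/21 ≈ 0.095238)
j = 1
a = -166/21 (a = 2/21 - 1*8 = 2/21 - 8 = -166/21 ≈ -7.9048)
O(S) = -6889/441 (O(S) = -(-166/21)**2/4 = -1/4*27556/441 = -6889/441)
((j*58 + 800) + 381993) + O(-704) = ((1*58 + 800) + 381993) - 6889/441 = ((58 + 800) + 381993) - 6889/441 = (858 + 381993) - 6889/441 = 382851 - 6889/441 = 168830402/441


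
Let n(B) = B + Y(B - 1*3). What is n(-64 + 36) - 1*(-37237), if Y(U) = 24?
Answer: 37233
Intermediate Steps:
n(B) = 24 + B (n(B) = B + 24 = 24 + B)
n(-64 + 36) - 1*(-37237) = (24 + (-64 + 36)) - 1*(-37237) = (24 - 28) + 37237 = -4 + 37237 = 37233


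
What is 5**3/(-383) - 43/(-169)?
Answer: -4656/64727 ≈ -0.071933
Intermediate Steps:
5**3/(-383) - 43/(-169) = 125*(-1/383) - 43*(-1/169) = -125/383 + 43/169 = -4656/64727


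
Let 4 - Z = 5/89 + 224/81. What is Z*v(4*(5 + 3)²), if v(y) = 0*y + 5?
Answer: 42475/7209 ≈ 5.8919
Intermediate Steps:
v(y) = 5 (v(y) = 0 + 5 = 5)
Z = 8495/7209 (Z = 4 - (5/89 + 224/81) = 4 - 1*20341/7209 = 4 - 20341/7209 = 8495/7209 ≈ 1.1784)
Z*v(4*(5 + 3)²) = (8495/7209)*5 = 42475/7209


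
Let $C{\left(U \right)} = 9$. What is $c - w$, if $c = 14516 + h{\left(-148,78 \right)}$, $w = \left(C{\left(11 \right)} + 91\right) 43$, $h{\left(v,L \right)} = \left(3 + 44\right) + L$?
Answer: $10341$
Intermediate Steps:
$h{\left(v,L \right)} = 47 + L$
$w = 4300$ ($w = \left(9 + 91\right) 43 = 100 \cdot 43 = 4300$)
$c = 14641$ ($c = 14516 + \left(47 + 78\right) = 14516 + 125 = 14641$)
$c - w = 14641 - 4300 = 10341$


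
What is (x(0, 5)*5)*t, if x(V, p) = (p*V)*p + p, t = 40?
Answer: 1000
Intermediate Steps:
x(V, p) = p + V*p**2 (x(V, p) = (V*p)*p + p = V*p**2 + p = p + V*p**2)
(x(0, 5)*5)*t = ((5*(1 + 0*5))*5)*40 = ((5*(1 + 0))*5)*40 = ((5*1)*5)*40 = (5*5)*40 = 25*40 = 1000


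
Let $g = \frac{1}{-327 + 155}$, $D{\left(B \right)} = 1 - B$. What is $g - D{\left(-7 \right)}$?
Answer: $- \frac{1377}{172} \approx -8.0058$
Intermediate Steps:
$g = - \frac{1}{172}$ ($g = \frac{1}{-172} = - \frac{1}{172} \approx -0.005814$)
$g - D{\left(-7 \right)} = - \frac{1}{172} - \left(1 - -7\right) = - \frac{1}{172} - \left(1 + 7\right) = - \frac{1}{172} - 8 = - \frac{1377}{172}$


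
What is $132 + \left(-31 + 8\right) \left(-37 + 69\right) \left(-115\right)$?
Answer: $84772$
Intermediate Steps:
$132 + \left(-31 + 8\right) \left(-37 + 69\right) \left(-115\right) = 132 + \left(-23\right) 32 \left(-115\right) = 132 - -84640 = 132 + 84640 = 84772$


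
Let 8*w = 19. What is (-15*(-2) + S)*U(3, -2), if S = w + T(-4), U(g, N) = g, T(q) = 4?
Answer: 873/8 ≈ 109.13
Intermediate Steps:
w = 19/8 (w = (⅛)*19 = 19/8 ≈ 2.3750)
S = 51/8 (S = 19/8 + 4 = 51/8 ≈ 6.3750)
(-15*(-2) + S)*U(3, -2) = (-15*(-2) + 51/8)*3 = (30 + 51/8)*3 = (291/8)*3 = 873/8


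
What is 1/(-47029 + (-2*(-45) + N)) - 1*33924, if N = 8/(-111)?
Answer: -176752080099/5210237 ≈ -33924.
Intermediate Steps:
N = -8/111 (N = 8*(-1/111) = -8/111 ≈ -0.072072)
1/(-47029 + (-2*(-45) + N)) - 1*33924 = 1/(-47029 + (-2*(-45) - 8/111)) - 1*33924 = 1/(-47029 + (90 - 8/111)) - 33924 = 1/(-47029 + 9982/111) - 33924 = 1/(-5210237/111) - 33924 = -111/5210237 - 33924 = -176752080099/5210237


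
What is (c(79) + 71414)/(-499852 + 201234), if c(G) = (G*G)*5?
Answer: -102619/298618 ≈ -0.34365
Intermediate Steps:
c(G) = 5*G² (c(G) = G²*5 = 5*G²)
(c(79) + 71414)/(-499852 + 201234) = (5*79² + 71414)/(-499852 + 201234) = (5*6241 + 71414)/(-298618) = (31205 + 71414)*(-1/298618) = 102619*(-1/298618) = -102619/298618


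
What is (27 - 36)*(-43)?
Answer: 387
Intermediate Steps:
(27 - 36)*(-43) = -9*(-43) = 387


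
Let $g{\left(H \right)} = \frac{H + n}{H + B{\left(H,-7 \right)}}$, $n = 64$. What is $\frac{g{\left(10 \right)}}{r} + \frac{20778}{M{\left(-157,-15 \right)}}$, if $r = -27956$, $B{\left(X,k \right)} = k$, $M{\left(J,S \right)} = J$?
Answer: $- \frac{871310461}{6583638} \approx -132.34$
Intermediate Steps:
$g{\left(H \right)} = \frac{64 + H}{-7 + H}$ ($g{\left(H \right)} = \frac{H + 64}{H - 7} = \frac{64 + H}{-7 + H}$)
$\frac{g{\left(10 \right)}}{r} + \frac{20778}{M{\left(-157,-15 \right)}} = \frac{\frac{1}{-7 + 10} \left(64 + 10\right)}{-27956} + \frac{20778}{-157} = \frac{1}{3} \cdot 74 \left(- \frac{1}{27956}\right) + 20778 \left(- \frac{1}{157}\right) = \frac{1}{3} \cdot 74 \left(- \frac{1}{27956}\right) - \frac{20778}{157} = \frac{74}{3} \left(- \frac{1}{27956}\right) - \frac{20778}{157} = - \frac{37}{41934} - \frac{20778}{157} = - \frac{871310461}{6583638}$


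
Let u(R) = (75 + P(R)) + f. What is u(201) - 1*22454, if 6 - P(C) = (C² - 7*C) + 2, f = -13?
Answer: -61382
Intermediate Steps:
P(C) = 4 - C² + 7*C (P(C) = 6 - ((C² - 7*C) + 2) = 6 - (2 + C² - 7*C) = 6 + (-2 - C² + 7*C) = 4 - C² + 7*C)
u(R) = 66 - R² + 7*R (u(R) = (75 + (4 - R² + 7*R)) - 13 = (79 - R² + 7*R) - 13 = 66 - R² + 7*R)
u(201) - 1*22454 = (66 - 1*201² + 7*201) - 1*22454 = (66 - 1*40401 + 1407) - 22454 = (66 - 40401 + 1407) - 22454 = -38928 - 22454 = -61382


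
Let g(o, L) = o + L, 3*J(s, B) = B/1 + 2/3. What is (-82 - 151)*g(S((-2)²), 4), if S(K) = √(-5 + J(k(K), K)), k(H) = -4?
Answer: -932 - 233*I*√31/3 ≈ -932.0 - 432.43*I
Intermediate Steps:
J(s, B) = 2/9 + B/3 (J(s, B) = (B/1 + 2/3)/3 = (B*1 + 2*(⅓))/3 = (B + ⅔)/3 = (⅔ + B)/3 = 2/9 + B/3)
S(K) = √(-43/9 + K/3) (S(K) = √(-5 + (2/9 + K/3)) = √(-43/9 + K/3))
g(o, L) = L + o
(-82 - 151)*g(S((-2)²), 4) = (-82 - 151)*(4 + √(-43 + 3*(-2)²)/3) = -233*(4 + √(-43 + 3*4)/3) = -233*(4 + √(-43 + 12)/3) = -233*(4 + √(-31)/3) = -233*(4 + (I*√31)/3) = -233*(4 + I*√31/3) = -932 - 233*I*√31/3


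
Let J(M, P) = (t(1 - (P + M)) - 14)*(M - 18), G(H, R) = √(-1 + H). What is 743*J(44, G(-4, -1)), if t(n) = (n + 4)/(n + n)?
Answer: 9659*(-27*√5 + 1165*I)/(√5 - 43*I) ≈ -2.6169e+5 + 46.598*I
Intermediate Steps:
t(n) = (4 + n)/(2*n) (t(n) = (4 + n)/((2*n)) = (4 + n)*(1/(2*n)) = (4 + n)/(2*n))
J(M, P) = (-18 + M)*(-14 + (5 - M - P)/(2*(1 - M - P))) (J(M, P) = ((4 + (1 - (P + M)))/(2*(1 - (P + M))) - 14)*(M - 18) = ((4 + (1 - (M + P)))/(2*(1 - (M + P))) - 14)*(-18 + M) = ((4 + (1 + (-M - P)))/(2*(1 + (-M - P))) - 14)*(-18 + M) = ((4 + (1 - M - P))/(2*(1 - M - P)) - 14)*(-18 + M) = ((5 - M - P)/(2*(1 - M - P)) - 14)*(-18 + M) = (-14 + (5 - M - P)/(2*(1 - M - P)))*(-18 + M) = (-18 + M)*(-14 + (5 - M - P)/(2*(1 - M - P))))
743*J(44, G(-4, -1)) = 743*((-414 - 27*44² + 486*√(-1 - 4) + 509*44 - 27*44*√(-1 - 4))/(2*(-1 + 44 + √(-1 - 4)))) = 743*((-414 - 27*1936 + 486*√(-5) + 22396 - 27*44*√(-5))/(2*(-1 + 44 + √(-5)))) = 743*((-414 - 52272 + 486*(I*√5) + 22396 - 27*44*I*√5)/(2*(-1 + 44 + I*√5))) = 743*((-414 - 52272 + 486*I*√5 + 22396 - 1188*I*√5)/(2*(43 + I*√5))) = 743*((-30290 - 702*I*√5)/(2*(43 + I*√5))) = 743*(-30290 - 702*I*√5)/(2*(43 + I*√5))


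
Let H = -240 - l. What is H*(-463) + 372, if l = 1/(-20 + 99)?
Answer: 8808331/79 ≈ 1.1150e+5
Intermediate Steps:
l = 1/79 ≈ 0.012658
H = -18961/79 (H = -240 - 1*1/79 = -240 - 1/79 = -18961/79 ≈ -240.01)
H*(-463) + 372 = -18961/79*(-463) + 372 = 8778943/79 + 372 = 8808331/79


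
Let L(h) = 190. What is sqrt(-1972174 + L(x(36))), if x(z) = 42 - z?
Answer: 4*I*sqrt(123249) ≈ 1404.3*I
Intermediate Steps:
sqrt(-1972174 + L(x(36))) = sqrt(-1972174 + 190) = sqrt(-1971984) = 4*I*sqrt(123249)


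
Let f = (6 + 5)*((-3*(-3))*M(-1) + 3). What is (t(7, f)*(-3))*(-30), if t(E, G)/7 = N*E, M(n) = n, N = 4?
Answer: 17640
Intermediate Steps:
f = -66 (f = (6 + 5)*(-3*(-3)*(-1) + 3) = 11*(9*(-1) + 3) = 11*(-9 + 3) = 11*(-6) = -66)
t(E, G) = 28*E (t(E, G) = 7*(4*E) = 28*E)
(t(7, f)*(-3))*(-30) = ((28*7)*(-3))*(-30) = (196*(-3))*(-30) = -588*(-30) = 17640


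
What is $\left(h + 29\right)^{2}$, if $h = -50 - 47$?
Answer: $4624$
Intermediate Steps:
$h = -97$
$\left(h + 29\right)^{2} = \left(-97 + 29\right)^{2} = \left(-68\right)^{2} = 4624$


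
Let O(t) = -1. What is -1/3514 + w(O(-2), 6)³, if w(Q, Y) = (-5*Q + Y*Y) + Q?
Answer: 224895999/3514 ≈ 64000.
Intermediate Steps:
w(Q, Y) = Y² - 4*Q (w(Q, Y) = (-5*Q + Y²) + Q = (Y² - 5*Q) + Q = Y² - 4*Q)
-1/3514 + w(O(-2), 6)³ = -1/3514 + (6² - 4*(-1))³ = -1*1/3514 + (36 + 4)³ = -1/3514 + 40³ = -1/3514 + 64000 = 224895999/3514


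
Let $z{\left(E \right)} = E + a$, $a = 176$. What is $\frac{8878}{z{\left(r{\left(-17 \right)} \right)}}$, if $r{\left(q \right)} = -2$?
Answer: $\frac{4439}{87} \approx 51.023$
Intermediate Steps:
$z{\left(E \right)} = 176 + E$ ($z{\left(E \right)} = E + 176 = 176 + E$)
$\frac{8878}{z{\left(r{\left(-17 \right)} \right)}} = \frac{8878}{176 - 2} = \frac{8878}{174} = 8878 \cdot \frac{1}{174} = \frac{4439}{87}$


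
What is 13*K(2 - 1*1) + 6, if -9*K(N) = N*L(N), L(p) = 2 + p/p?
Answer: 5/3 ≈ 1.6667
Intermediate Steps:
L(p) = 3 (L(p) = 2 + 1 = 3)
K(N) = -N/3 (K(N) = -N*3/9 = -N/3)
13*K(2 - 1*1) + 6 = 13*(-(2 - 1*1)/3) + 6 = 13*(-(2 - 1)/3) + 6 = 13*(-⅓*1) + 6 = 13*(-⅓) + 6 = -13/3 + 6 = 5/3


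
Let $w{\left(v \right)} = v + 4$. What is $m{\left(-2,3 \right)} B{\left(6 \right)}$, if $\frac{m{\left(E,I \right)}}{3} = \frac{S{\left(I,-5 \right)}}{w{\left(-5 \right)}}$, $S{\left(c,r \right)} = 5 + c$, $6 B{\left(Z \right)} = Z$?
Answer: $-24$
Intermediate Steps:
$w{\left(v \right)} = 4 + v$
$B{\left(Z \right)} = \frac{Z}{6}$
$m{\left(E,I \right)} = -15 - 3 I$ ($m{\left(E,I \right)} = 3 \frac{5 + I}{4 - 5} = 3 \frac{5 + I}{-1} = 3 \left(5 + I\right) \left(-1\right) = 3 \left(-5 - I\right) = -15 - 3 I$)
$m{\left(-2,3 \right)} B{\left(6 \right)} = \left(-15 - 9\right) \frac{1}{6} \cdot 6 = \left(-15 - 9\right) 1 = \left(-24\right) 1 = -24$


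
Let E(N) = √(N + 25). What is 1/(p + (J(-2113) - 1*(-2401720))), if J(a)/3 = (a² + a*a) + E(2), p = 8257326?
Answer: 37447660/1402327239475357 - 9*√3/1402327239475357 ≈ 2.6704e-8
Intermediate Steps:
E(N) = √(25 + N)
J(a) = 6*a² + 9*√3 (J(a) = 3*((a² + a*a) + √(25 + 2)) = 3*((a² + a²) + √27) = 3*(2*a² + 3*√3) = 6*a² + 9*√3)
1/(p + (J(-2113) - 1*(-2401720))) = 1/(8257326 + ((6*(-2113)² + 9*√3) - 1*(-2401720))) = 1/(8257326 + ((6*4464769 + 9*√3) + 2401720)) = 1/(8257326 + ((26788614 + 9*√3) + 2401720)) = 1/(8257326 + (29190334 + 9*√3)) = 1/(37447660 + 9*√3)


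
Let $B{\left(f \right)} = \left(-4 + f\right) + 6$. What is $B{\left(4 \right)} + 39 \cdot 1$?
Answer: $45$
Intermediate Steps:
$B{\left(f \right)} = 2 + f$
$B{\left(4 \right)} + 39 \cdot 1 = \left(2 + 4\right) + 39 \cdot 1 = 6 + 39 = 45$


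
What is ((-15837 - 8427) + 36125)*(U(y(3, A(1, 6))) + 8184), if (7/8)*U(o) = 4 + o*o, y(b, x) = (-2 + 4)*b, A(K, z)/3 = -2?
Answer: 683288488/7 ≈ 9.7613e+7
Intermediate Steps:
A(K, z) = -6 (A(K, z) = 3*(-2) = -6)
y(b, x) = 2*b
U(o) = 32/7 + 8*o²/7 (U(o) = 8*(4 + o*o)/7 = 8*(4 + o²)/7 = 32/7 + 8*o²/7)
((-15837 - 8427) + 36125)*(U(y(3, A(1, 6))) + 8184) = ((-15837 - 8427) + 36125)*((32/7 + 8*(2*3)²/7) + 8184) = (-24264 + 36125)*((32/7 + (8/7)*6²) + 8184) = 11861*((32/7 + (8/7)*36) + 8184) = 11861*((32/7 + 288/7) + 8184) = 11861*(320/7 + 8184) = 11861*(57608/7) = 683288488/7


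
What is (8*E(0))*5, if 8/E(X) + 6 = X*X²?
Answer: -160/3 ≈ -53.333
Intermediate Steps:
E(X) = 8/(-6 + X³) (E(X) = 8/(-6 + X*X²) = 8/(-6 + X³))
(8*E(0))*5 = (8*(8/(-6 + 0³)))*5 = (8*(8/(-6 + 0)))*5 = (8*(8/(-6)))*5 = (8*(8*(-⅙)))*5 = (8*(-4/3))*5 = -32/3*5 = -160/3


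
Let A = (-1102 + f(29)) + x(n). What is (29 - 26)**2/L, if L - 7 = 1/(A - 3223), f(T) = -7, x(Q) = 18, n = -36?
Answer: 38826/30197 ≈ 1.2858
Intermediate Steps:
A = -1091 (A = (-1102 - 7) + 18 = -1109 + 18 = -1091)
L = 30197/4314 (L = 7 + 1/(-1091 - 3223) = 7 + 1/(-4314) = 7 - 1/4314 = 30197/4314 ≈ 6.9998)
(29 - 26)**2/L = (29 - 26)**2/(30197/4314) = 3**2*(4314/30197) = 9*(4314/30197) = 38826/30197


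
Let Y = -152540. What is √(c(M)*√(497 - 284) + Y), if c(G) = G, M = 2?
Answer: √(-152540 + 2*√213) ≈ 390.53*I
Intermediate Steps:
√(c(M)*√(497 - 284) + Y) = √(2*√(497 - 284) - 152540) = √(2*√213 - 152540) = √(-152540 + 2*√213)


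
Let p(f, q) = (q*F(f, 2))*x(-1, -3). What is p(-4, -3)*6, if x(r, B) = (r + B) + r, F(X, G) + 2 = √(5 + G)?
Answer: -180 + 90*√7 ≈ 58.118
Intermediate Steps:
F(X, G) = -2 + √(5 + G)
x(r, B) = B + 2*r (x(r, B) = (B + r) + r = B + 2*r)
p(f, q) = -5*q*(-2 + √7) (p(f, q) = (q*(-2 + √(5 + 2)))*(-3 + 2*(-1)) = (q*(-2 + √7))*(-3 - 2) = (q*(-2 + √7))*(-5) = -5*q*(-2 + √7))
p(-4, -3)*6 = (5*(-3)*(2 - √7))*6 = (-30 + 15*√7)*6 = -180 + 90*√7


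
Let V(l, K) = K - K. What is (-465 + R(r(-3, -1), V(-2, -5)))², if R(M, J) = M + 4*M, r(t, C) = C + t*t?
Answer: 180625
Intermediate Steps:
V(l, K) = 0
r(t, C) = C + t²
R(M, J) = 5*M
(-465 + R(r(-3, -1), V(-2, -5)))² = (-465 + 5*(-1 + (-3)²))² = (-465 + 5*(-1 + 9))² = (-465 + 5*8)² = (-465 + 40)² = (-425)² = 180625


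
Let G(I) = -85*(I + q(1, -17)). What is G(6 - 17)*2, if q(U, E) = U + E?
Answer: 4590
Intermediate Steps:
q(U, E) = E + U
G(I) = 1360 - 85*I (G(I) = -85*(I + (-17 + 1)) = -85*(I - 16) = -85*(-16 + I) = 1360 - 85*I)
G(6 - 17)*2 = (1360 - 85*(6 - 17))*2 = (1360 - 85*(-11))*2 = (1360 + 935)*2 = 2295*2 = 4590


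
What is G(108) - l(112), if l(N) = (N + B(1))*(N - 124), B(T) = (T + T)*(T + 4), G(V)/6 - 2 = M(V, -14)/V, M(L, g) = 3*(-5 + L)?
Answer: 8959/6 ≈ 1493.2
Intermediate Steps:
M(L, g) = -15 + 3*L
G(V) = 12 + 6*(-15 + 3*V)/V (G(V) = 12 + 6*((-15 + 3*V)/V) = 12 + 6*(-15 + 3*V)/V)
B(T) = 2*T*(4 + T) (B(T) = (2*T)*(4 + T) = 2*T*(4 + T))
l(N) = (-124 + N)*(10 + N) (l(N) = (N + 2*1*(4 + 1))*(N - 124) = (N + 2*1*5)*(-124 + N) = (N + 10)*(-124 + N) = (10 + N)*(-124 + N) = (-124 + N)*(10 + N))
G(108) - l(112) = (30 - 90/108) - (-1240 + 112² - 114*112) = (30 - 90*1/108) - (-1240 + 12544 - 12768) = (30 - ⅚) - 1*(-1464) = 175/6 + 1464 = 8959/6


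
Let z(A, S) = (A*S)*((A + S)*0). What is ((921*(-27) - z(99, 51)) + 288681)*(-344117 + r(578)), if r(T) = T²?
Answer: -2646845862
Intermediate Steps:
z(A, S) = 0 (z(A, S) = (A*S)*0 = 0)
((921*(-27) - z(99, 51)) + 288681)*(-344117 + r(578)) = ((921*(-27) - 1*0) + 288681)*(-344117 + 578²) = ((-24867 + 0) + 288681)*(-344117 + 334084) = (-24867 + 288681)*(-10033) = 263814*(-10033) = -2646845862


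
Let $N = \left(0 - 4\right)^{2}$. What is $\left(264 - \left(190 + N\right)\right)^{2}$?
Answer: $3364$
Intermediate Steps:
$N = 16$ ($N = \left(0 - 4\right)^{2} = \left(-4\right)^{2} = 16$)
$\left(264 - \left(190 + N\right)\right)^{2} = \left(264 - 206\right)^{2} = 58^{2} = 3364$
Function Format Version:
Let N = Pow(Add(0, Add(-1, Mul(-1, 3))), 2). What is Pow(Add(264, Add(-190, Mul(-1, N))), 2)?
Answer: 3364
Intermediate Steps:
N = 16 (N = Pow(Add(0, Add(-1, -3)), 2) = Pow(Add(0, -4), 2) = Pow(-4, 2) = 16)
Pow(Add(264, Add(-190, Mul(-1, N))), 2) = Pow(Add(264, Add(-190, Mul(-1, 16))), 2) = Pow(Add(264, Add(-190, -16)), 2) = Pow(Add(264, -206), 2) = Pow(58, 2) = 3364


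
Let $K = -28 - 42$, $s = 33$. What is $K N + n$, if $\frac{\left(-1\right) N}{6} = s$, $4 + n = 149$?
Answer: $14005$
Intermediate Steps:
$n = 145$ ($n = -4 + 149 = 145$)
$N = -198$ ($N = \left(-6\right) 33 = -198$)
$K = -70$ ($K = -28 - 42 = -70$)
$K N + n = \left(-70\right) \left(-198\right) + 145 = 13860 + 145 = 14005$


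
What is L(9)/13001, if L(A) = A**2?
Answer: 81/13001 ≈ 0.0062303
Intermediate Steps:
L(9)/13001 = 9**2/13001 = 81*(1/13001) = 81/13001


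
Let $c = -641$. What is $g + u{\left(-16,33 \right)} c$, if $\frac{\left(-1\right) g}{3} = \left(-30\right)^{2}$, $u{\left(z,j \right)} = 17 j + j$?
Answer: $-383454$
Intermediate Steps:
$u{\left(z,j \right)} = 18 j$
$g = -2700$ ($g = - 3 \left(-30\right)^{2} = \left(-3\right) 900 = -2700$)
$g + u{\left(-16,33 \right)} c = -2700 + 18 \cdot 33 \left(-641\right) = -2700 + 594 \left(-641\right) = -2700 - 380754 = -383454$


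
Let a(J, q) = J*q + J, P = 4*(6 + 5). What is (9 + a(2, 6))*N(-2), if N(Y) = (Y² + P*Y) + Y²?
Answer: -1840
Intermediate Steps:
P = 44 (P = 4*11 = 44)
a(J, q) = J + J*q
N(Y) = 2*Y² + 44*Y (N(Y) = (Y² + 44*Y) + Y² = 2*Y² + 44*Y)
(9 + a(2, 6))*N(-2) = (9 + 2*(1 + 6))*(2*(-2)*(22 - 2)) = (9 + 2*7)*(2*(-2)*20) = (9 + 14)*(-80) = 23*(-80) = -1840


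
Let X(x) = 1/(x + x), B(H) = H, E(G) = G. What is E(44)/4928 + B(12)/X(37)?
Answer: 99457/112 ≈ 888.01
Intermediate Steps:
X(x) = 1/(2*x)
E(44)/4928 + B(12)/X(37) = 44/4928 + 12/(((½)/37)) = 44*(1/4928) + 12/(((½)*(1/37))) = 1/112 + 12/(1/74) = 1/112 + 12*74 = 1/112 + 888 = 99457/112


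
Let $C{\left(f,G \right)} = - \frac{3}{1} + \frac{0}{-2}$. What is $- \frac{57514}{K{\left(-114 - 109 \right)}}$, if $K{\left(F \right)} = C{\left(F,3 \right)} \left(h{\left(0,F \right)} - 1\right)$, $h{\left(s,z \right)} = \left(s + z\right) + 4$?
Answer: $- \frac{28757}{330} \approx -87.142$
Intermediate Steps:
$C{\left(f,G \right)} = -3$ ($C{\left(f,G \right)} = \left(-3\right) 1 + 0 \left(- \frac{1}{2}\right) = -3 + 0 = -3$)
$h{\left(s,z \right)} = 4 + s + z$
$K{\left(F \right)} = -9 - 3 F$ ($K{\left(F \right)} = - 3 \left(\left(4 + 0 + F\right) - 1\right) = - 3 \left(\left(4 + F\right) - 1\right) = - 3 \left(3 + F\right) = -9 - 3 F$)
$- \frac{57514}{K{\left(-114 - 109 \right)}} = - \frac{57514}{-9 - 3 \left(-114 - 109\right)} = - \frac{57514}{-9 - -669} = - \frac{57514}{-9 + 669} = - \frac{57514}{660} = \left(-57514\right) \frac{1}{660} = - \frac{28757}{330}$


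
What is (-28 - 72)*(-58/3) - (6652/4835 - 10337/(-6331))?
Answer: 177263953379/91831155 ≈ 1930.3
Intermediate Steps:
(-28 - 72)*(-58/3) - (6652/4835 - 10337/(-6331)) = -(-5800)/3 - (6652*(1/4835) - 10337*(-1/6331)) = -100*(-58/3) - (6652/4835 + 10337/6331) = 5800/3 - 1*92093207/30610385 = 5800/3 - 92093207/30610385 = 177263953379/91831155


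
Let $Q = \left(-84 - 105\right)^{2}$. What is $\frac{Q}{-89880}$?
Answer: $- \frac{1701}{4280} \approx -0.39743$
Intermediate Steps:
$Q = 35721$ ($Q = \left(-189\right)^{2} = 35721$)
$\frac{Q}{-89880} = \frac{35721}{-89880} = 35721 \left(- \frac{1}{89880}\right) = - \frac{1701}{4280}$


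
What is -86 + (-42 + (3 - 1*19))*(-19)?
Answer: 1016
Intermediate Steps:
-86 + (-42 + (3 - 1*19))*(-19) = -86 + (-42 + (3 - 19))*(-19) = -86 + (-42 - 16)*(-19) = -86 - 58*(-19) = -86 + 1102 = 1016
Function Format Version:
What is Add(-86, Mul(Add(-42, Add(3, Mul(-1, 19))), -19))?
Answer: 1016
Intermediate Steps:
Add(-86, Mul(Add(-42, Add(3, Mul(-1, 19))), -19)) = Add(-86, Mul(Add(-42, Add(3, -19)), -19)) = Add(-86, Mul(Add(-42, -16), -19)) = Add(-86, Mul(-58, -19)) = Add(-86, 1102) = 1016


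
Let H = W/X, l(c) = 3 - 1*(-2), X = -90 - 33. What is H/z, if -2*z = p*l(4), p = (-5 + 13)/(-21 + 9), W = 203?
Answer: -203/205 ≈ -0.99024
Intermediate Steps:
X = -123
l(c) = 5 (l(c) = 3 + 2 = 5)
p = -2/3 (p = 8/(-12) = 8*(-1/12) = -2/3 ≈ -0.66667)
z = 5/3 (z = -(-1)*5/3 = -1/2*(-10/3) = 5/3 ≈ 1.6667)
H = -203/123 (H = 203/(-123) = 203*(-1/123) = -203/123 ≈ -1.6504)
H/z = -203/(123*5/3) = -203/123*3/5 = -203/205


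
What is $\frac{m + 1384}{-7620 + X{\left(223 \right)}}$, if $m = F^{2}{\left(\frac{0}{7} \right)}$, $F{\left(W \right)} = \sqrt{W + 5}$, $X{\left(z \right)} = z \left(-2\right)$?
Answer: $- \frac{1389}{8066} \approx -0.1722$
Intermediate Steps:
$X{\left(z \right)} = - 2 z$
$F{\left(W \right)} = \sqrt{5 + W}$
$m = 5$ ($m = \left(\sqrt{5 + \frac{0}{7}}\right)^{2} = \left(\sqrt{5 + 0 \cdot \frac{1}{7}}\right)^{2} = \left(\sqrt{5 + 0}\right)^{2} = \left(\sqrt{5}\right)^{2} = 5$)
$\frac{m + 1384}{-7620 + X{\left(223 \right)}} = \frac{5 + 1384}{-7620 - 446} = \frac{1389}{-7620 - 446} = \frac{1389}{-8066} = 1389 \left(- \frac{1}{8066}\right) = - \frac{1389}{8066}$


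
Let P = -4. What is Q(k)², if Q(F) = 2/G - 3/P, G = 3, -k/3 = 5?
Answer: 289/144 ≈ 2.0069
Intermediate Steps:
k = -15 (k = -3*5 = -15)
Q(F) = 17/12 (Q(F) = 2/3 - 3/(-4) = 2*(⅓) - 3*(-¼) = ⅔ + ¾ = 17/12)
Q(k)² = (17/12)² = 289/144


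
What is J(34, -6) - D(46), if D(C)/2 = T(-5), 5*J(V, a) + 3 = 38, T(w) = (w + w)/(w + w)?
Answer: 5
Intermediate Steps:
T(w) = 1 (T(w) = (2*w)/((2*w)) = (2*w)*(1/(2*w)) = 1)
J(V, a) = 7 (J(V, a) = -3/5 + (1/5)*38 = -3/5 + 38/5 = 7)
D(C) = 2 (D(C) = 2*1 = 2)
J(34, -6) - D(46) = 7 - 1*2 = 7 - 2 = 5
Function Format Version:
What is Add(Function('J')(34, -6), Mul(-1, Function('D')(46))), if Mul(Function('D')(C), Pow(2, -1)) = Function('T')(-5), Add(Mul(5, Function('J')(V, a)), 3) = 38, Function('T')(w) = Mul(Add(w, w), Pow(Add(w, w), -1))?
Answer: 5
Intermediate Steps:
Function('T')(w) = 1 (Function('T')(w) = Mul(Mul(2, w), Pow(Mul(2, w), -1)) = Mul(Mul(2, w), Mul(Rational(1, 2), Pow(w, -1))) = 1)
Function('J')(V, a) = 7 (Function('J')(V, a) = Add(Rational(-3, 5), Mul(Rational(1, 5), 38)) = Add(Rational(-3, 5), Rational(38, 5)) = 7)
Function('D')(C) = 2 (Function('D')(C) = Mul(2, 1) = 2)
Add(Function('J')(34, -6), Mul(-1, Function('D')(46))) = Add(7, Mul(-1, 2)) = Add(7, -2) = 5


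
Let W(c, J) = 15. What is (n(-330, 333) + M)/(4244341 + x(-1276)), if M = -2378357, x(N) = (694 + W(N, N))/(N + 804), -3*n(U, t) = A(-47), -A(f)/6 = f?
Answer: -374209624/667776081 ≈ -0.56038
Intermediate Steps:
A(f) = -6*f
n(U, t) = -94 (n(U, t) = -(-2)*(-47) = -⅓*282 = -94)
x(N) = 709/(804 + N) (x(N) = (694 + 15)/(N + 804) = 709/(804 + N))
(n(-330, 333) + M)/(4244341 + x(-1276)) = (-94 - 2378357)/(4244341 + 709/(804 - 1276)) = -2378451/(4244341 + 709/(-472)) = -2378451/(4244341 + 709*(-1/472)) = -2378451/(4244341 - 709/472) = -2378451/2003328243/472 = -2378451*472/2003328243 = -374209624/667776081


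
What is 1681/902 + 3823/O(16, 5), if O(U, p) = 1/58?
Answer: 4878189/22 ≈ 2.2174e+5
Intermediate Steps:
O(U, p) = 1/58
1681/902 + 3823/O(16, 5) = 1681/902 + 3823/(1/58) = 1681*(1/902) + 3823*58 = 41/22 + 221734 = 4878189/22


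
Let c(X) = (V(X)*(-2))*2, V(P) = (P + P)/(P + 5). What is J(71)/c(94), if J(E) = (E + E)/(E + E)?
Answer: -99/752 ≈ -0.13165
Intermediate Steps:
V(P) = 2*P/(5 + P) (V(P) = (2*P)/(5 + P) = 2*P/(5 + P))
J(E) = 1 (J(E) = (2*E)/((2*E)) = (2*E)*(1/(2*E)) = 1)
c(X) = -8*X/(5 + X) (c(X) = ((2*X/(5 + X))*(-2))*2 = -4*X/(5 + X)*2 = -8*X/(5 + X))
J(71)/c(94) = 1/(-8*94/(5 + 94)) = 1/(-8*94/99) = 1/(-8*94*1/99) = 1/(-752/99) = 1*(-99/752) = -99/752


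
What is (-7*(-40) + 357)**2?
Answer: 405769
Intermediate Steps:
(-7*(-40) + 357)**2 = (280 + 357)**2 = 637**2 = 405769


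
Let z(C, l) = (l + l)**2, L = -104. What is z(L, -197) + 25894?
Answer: 181130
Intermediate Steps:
z(C, l) = 4*l**2 (z(C, l) = (2*l)**2 = 4*l**2)
z(L, -197) + 25894 = 4*(-197)**2 + 25894 = 4*38809 + 25894 = 155236 + 25894 = 181130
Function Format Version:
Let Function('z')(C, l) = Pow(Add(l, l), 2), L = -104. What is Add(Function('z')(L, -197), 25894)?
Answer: 181130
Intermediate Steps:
Function('z')(C, l) = Mul(4, Pow(l, 2)) (Function('z')(C, l) = Pow(Mul(2, l), 2) = Mul(4, Pow(l, 2)))
Add(Function('z')(L, -197), 25894) = Add(Mul(4, Pow(-197, 2)), 25894) = Add(Mul(4, 38809), 25894) = Add(155236, 25894) = 181130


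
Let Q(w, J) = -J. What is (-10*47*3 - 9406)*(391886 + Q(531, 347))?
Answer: -4234885824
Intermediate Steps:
(-10*47*3 - 9406)*(391886 + Q(531, 347)) = (-10*47*3 - 9406)*(391886 - 1*347) = (-470*3 - 9406)*(391886 - 347) = (-1410 - 9406)*391539 = -10816*391539 = -4234885824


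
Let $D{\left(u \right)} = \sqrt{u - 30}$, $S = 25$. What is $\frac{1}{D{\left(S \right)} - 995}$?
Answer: $- \frac{199}{198006} - \frac{i \sqrt{5}}{990030} \approx -0.001005 - 2.2586 \cdot 10^{-6} i$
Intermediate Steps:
$D{\left(u \right)} = \sqrt{-30 + u}$
$\frac{1}{D{\left(S \right)} - 995} = \frac{1}{\sqrt{-30 + 25} - 995} = \frac{1}{\sqrt{-5} - 995} = \frac{1}{i \sqrt{5} - 995} = \frac{1}{-995 + i \sqrt{5}}$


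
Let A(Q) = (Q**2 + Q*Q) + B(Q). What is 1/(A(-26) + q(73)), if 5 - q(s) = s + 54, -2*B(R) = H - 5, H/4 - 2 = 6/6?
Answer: 2/2453 ≈ 0.00081533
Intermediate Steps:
H = 12 (H = 8 + 4*(6/6) = 8 + 4*(6*(1/6)) = 8 + 4*1 = 8 + 4 = 12)
B(R) = -7/2 (B(R) = -(12 - 5)/2 = -1/2*7 = -7/2)
A(Q) = -7/2 + 2*Q**2 (A(Q) = (Q**2 + Q*Q) - 7/2 = (Q**2 + Q**2) - 7/2 = 2*Q**2 - 7/2 = -7/2 + 2*Q**2)
q(s) = -49 - s (q(s) = 5 - (s + 54) = 5 - (54 + s) = 5 + (-54 - s) = -49 - s)
1/(A(-26) + q(73)) = 1/((-7/2 + 2*(-26)**2) + (-49 - 1*73)) = 1/((-7/2 + 2*676) + (-49 - 73)) = 1/((-7/2 + 1352) - 122) = 1/(2697/2 - 122) = 1/(2453/2) = 2/2453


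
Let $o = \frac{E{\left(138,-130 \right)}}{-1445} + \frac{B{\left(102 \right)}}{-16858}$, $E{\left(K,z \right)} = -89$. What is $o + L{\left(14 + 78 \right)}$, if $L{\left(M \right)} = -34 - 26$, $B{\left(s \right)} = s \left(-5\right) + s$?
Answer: $- \frac{729749339}{12179905} \approx -59.914$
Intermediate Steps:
$B{\left(s \right)} = - 4 s$ ($B{\left(s \right)} = - 5 s + s = - 4 s$)
$L{\left(M \right)} = -60$
$o = \frac{1044961}{12179905}$ ($o = - \frac{89}{-1445} + \frac{\left(-4\right) 102}{-16858} = \left(-89\right) \left(- \frac{1}{1445}\right) - - \frac{204}{8429} = \frac{89}{1445} + \frac{204}{8429} = \frac{1044961}{12179905} \approx 0.085794$)
$o + L{\left(14 + 78 \right)} = \frac{1044961}{12179905} - 60 = - \frac{729749339}{12179905}$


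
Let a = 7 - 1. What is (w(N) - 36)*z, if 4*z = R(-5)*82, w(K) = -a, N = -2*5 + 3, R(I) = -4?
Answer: 3444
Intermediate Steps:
a = 6
N = -7 (N = -10 + 3 = -7)
w(K) = -6 (w(K) = -1*6 = -6)
z = -82 (z = (-4*82)/4 = (1/4)*(-328) = -82)
(w(N) - 36)*z = (-6 - 36)*(-82) = -42*(-82) = 3444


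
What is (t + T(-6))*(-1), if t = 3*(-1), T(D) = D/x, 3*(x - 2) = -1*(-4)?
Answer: 24/5 ≈ 4.8000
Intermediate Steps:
x = 10/3 (x = 2 + (-1*(-4))/3 = 2 + (⅓)*4 = 2 + 4/3 = 10/3 ≈ 3.3333)
T(D) = 3*D/10 (T(D) = D/(10/3) = D*(3/10) = 3*D/10)
t = -3
(t + T(-6))*(-1) = (-3 + (3/10)*(-6))*(-1) = (-3 - 9/5)*(-1) = -24/5*(-1) = 24/5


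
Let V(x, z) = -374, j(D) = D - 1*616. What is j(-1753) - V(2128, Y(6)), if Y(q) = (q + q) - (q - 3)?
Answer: -1995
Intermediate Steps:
j(D) = -616 + D (j(D) = D - 616 = -616 + D)
Y(q) = 3 + q (Y(q) = 2*q - (-3 + q) = 2*q + (3 - q) = 3 + q)
j(-1753) - V(2128, Y(6)) = (-616 - 1753) - 1*(-374) = -2369 + 374 = -1995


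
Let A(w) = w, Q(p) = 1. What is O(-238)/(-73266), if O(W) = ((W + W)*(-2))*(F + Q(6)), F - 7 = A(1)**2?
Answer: -1428/12211 ≈ -0.11694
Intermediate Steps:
F = 8 (F = 7 + 1**2 = 7 + 1 = 8)
O(W) = -36*W (O(W) = ((W + W)*(-2))*(8 + 1) = ((2*W)*(-2))*9 = -4*W*9 = -36*W)
O(-238)/(-73266) = -36*(-238)/(-73266) = 8568*(-1/73266) = -1428/12211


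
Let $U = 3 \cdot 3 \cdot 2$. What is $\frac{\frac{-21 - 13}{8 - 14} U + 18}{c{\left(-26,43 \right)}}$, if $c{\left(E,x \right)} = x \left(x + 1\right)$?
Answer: $\frac{30}{473} \approx 0.063425$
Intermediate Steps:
$c{\left(E,x \right)} = x \left(1 + x\right)$
$U = 18$ ($U = 9 \cdot 2 = 18$)
$\frac{\frac{-21 - 13}{8 - 14} U + 18}{c{\left(-26,43 \right)}} = \frac{\frac{-21 - 13}{8 - 14} \cdot 18 + 18}{43 \left(1 + 43\right)} = \frac{- \frac{34}{-6} \cdot 18 + 18}{43 \cdot 44} = \frac{\left(-34\right) \left(- \frac{1}{6}\right) 18 + 18}{1892} = \left(\frac{17}{3} \cdot 18 + 18\right) \frac{1}{1892} = \left(102 + 18\right) \frac{1}{1892} = 120 \cdot \frac{1}{1892} = \frac{30}{473}$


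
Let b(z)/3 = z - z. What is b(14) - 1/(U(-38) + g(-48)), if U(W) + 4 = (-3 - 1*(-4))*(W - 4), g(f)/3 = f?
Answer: 1/190 ≈ 0.0052632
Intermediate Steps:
b(z) = 0 (b(z) = 3*(z - z) = 3*0 = 0)
g(f) = 3*f
U(W) = -8 + W (U(W) = -4 + (-3 - 1*(-4))*(W - 4) = -4 + (-3 + 4)*(-4 + W) = -4 + 1*(-4 + W) = -4 + (-4 + W) = -8 + W)
b(14) - 1/(U(-38) + g(-48)) = 0 - 1/((-8 - 38) + 3*(-48)) = 0 - 1/(-46 - 144) = 0 - 1/(-190) = 0 - 1*(-1/190) = 0 + 1/190 = 1/190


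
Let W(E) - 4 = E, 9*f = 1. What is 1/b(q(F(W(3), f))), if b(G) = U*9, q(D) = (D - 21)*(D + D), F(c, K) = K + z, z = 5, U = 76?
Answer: 1/684 ≈ 0.0014620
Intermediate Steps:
f = ⅑ (f = (⅑)*1 = ⅑ ≈ 0.11111)
W(E) = 4 + E
F(c, K) = 5 + K (F(c, K) = K + 5 = 5 + K)
q(D) = 2*D*(-21 + D) (q(D) = (-21 + D)*(2*D) = 2*D*(-21 + D))
b(G) = 684 (b(G) = 76*9 = 684)
1/b(q(F(W(3), f))) = 1/684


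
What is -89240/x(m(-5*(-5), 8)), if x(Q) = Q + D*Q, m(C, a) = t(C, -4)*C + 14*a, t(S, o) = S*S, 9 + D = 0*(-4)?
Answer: 11155/15737 ≈ 0.70884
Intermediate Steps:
D = -9 (D = -9 + 0*(-4) = -9 + 0 = -9)
t(S, o) = S**2
m(C, a) = C**3 + 14*a (m(C, a) = C**2*C + 14*a = C**3 + 14*a)
x(Q) = -8*Q (x(Q) = Q - 9*Q = -8*Q)
-89240/x(m(-5*(-5), 8)) = -89240*(-1/(8*((-5*(-5))**3 + 14*8))) = -89240*(-1/(8*(25**3 + 112))) = -89240*(-1/(8*(15625 + 112))) = -89240/((-8*15737)) = -89240/(-125896) = -89240*(-1/125896) = 11155/15737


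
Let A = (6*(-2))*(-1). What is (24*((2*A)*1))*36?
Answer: 20736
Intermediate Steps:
A = 12 (A = -12*(-1) = 12)
(24*((2*A)*1))*36 = (24*((2*12)*1))*36 = (24*(24*1))*36 = (24*24)*36 = 576*36 = 20736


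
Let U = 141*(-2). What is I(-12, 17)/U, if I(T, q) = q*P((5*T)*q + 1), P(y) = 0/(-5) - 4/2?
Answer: 17/141 ≈ 0.12057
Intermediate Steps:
P(y) = -2 (P(y) = 0*(-⅕) - 4*½ = 0 - 2 = -2)
I(T, q) = -2*q (I(T, q) = q*(-2) = -2*q)
U = -282
I(-12, 17)/U = -2*17/(-282) = -34*(-1/282) = 17/141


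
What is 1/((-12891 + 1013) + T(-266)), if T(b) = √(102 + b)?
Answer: -5939/70543524 - I*√41/70543524 ≈ -8.4189e-5 - 9.0768e-8*I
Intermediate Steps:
1/((-12891 + 1013) + T(-266)) = 1/((-12891 + 1013) + √(102 - 266)) = 1/(-11878 + √(-164)) = 1/(-11878 + 2*I*√41)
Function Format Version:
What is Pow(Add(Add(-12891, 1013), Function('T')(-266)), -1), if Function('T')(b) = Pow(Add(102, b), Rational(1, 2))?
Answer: Add(Rational(-5939, 70543524), Mul(Rational(-1, 70543524), I, Pow(41, Rational(1, 2)))) ≈ Add(-8.4189e-5, Mul(-9.0768e-8, I))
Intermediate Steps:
Pow(Add(Add(-12891, 1013), Function('T')(-266)), -1) = Pow(Add(Add(-12891, 1013), Pow(Add(102, -266), Rational(1, 2))), -1) = Pow(Add(-11878, Pow(-164, Rational(1, 2))), -1) = Pow(Add(-11878, Mul(2, I, Pow(41, Rational(1, 2)))), -1)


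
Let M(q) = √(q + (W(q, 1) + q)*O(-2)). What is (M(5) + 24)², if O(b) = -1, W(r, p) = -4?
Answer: 676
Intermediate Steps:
M(q) = 2 (M(q) = √(q + (-4 + q)*(-1)) = √(q + (4 - q)) = √4 = 2)
(M(5) + 24)² = (2 + 24)² = 26² = 676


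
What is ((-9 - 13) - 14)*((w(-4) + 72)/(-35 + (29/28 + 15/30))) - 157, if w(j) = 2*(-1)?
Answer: -76549/937 ≈ -81.696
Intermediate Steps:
w(j) = -2
((-9 - 13) - 14)*((w(-4) + 72)/(-35 + (29/28 + 15/30))) - 157 = ((-9 - 13) - 14)*((-2 + 72)/(-35 + (29/28 + 15/30))) - 157 = (-22 - 14)*(70/(-35 + (29*(1/28) + 15*(1/30)))) - 157 = -2520/(-35 + (29/28 + 1/2)) - 157 = -2520/(-35 + 43/28) - 157 = -2520/(-937/28) - 157 = -2520*(-28)/937 - 157 = -36*(-1960/937) - 157 = 70560/937 - 157 = -76549/937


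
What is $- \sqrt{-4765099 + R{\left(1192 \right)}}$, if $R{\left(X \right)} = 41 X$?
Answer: $- i \sqrt{4716227} \approx - 2171.7 i$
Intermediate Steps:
$- \sqrt{-4765099 + R{\left(1192 \right)}} = - \sqrt{-4765099 + 41 \cdot 1192} = - \sqrt{-4765099 + 48872} = - \sqrt{-4716227} = - i \sqrt{4716227}$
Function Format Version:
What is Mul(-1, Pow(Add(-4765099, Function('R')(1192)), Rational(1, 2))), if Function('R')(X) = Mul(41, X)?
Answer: Mul(-1, I, Pow(4716227, Rational(1, 2))) ≈ Mul(-2171.7, I)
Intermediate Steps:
Mul(-1, Pow(Add(-4765099, Function('R')(1192)), Rational(1, 2))) = Mul(-1, Pow(Add(-4765099, Mul(41, 1192)), Rational(1, 2))) = Mul(-1, Pow(Add(-4765099, 48872), Rational(1, 2))) = Mul(-1, Pow(-4716227, Rational(1, 2))) = Mul(-1, Mul(I, Pow(4716227, Rational(1, 2)))) = Mul(-1, I, Pow(4716227, Rational(1, 2)))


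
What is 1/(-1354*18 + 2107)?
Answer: -1/22265 ≈ -4.4914e-5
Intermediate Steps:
1/(-1354*18 + 2107) = 1/(-24372 + 2107) = 1/(-22265) = -1/22265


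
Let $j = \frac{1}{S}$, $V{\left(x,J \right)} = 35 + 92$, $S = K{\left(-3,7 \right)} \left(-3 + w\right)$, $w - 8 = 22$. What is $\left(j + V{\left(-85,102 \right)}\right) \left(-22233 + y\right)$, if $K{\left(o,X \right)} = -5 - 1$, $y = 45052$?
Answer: $\frac{469455287}{162} \approx 2.8979 \cdot 10^{6}$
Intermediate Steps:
$w = 30$ ($w = 8 + 22 = 30$)
$K{\left(o,X \right)} = -6$ ($K{\left(o,X \right)} = -5 - 1 = -6$)
$S = -162$ ($S = - 6 \left(-3 + 30\right) = \left(-6\right) 27 = -162$)
$V{\left(x,J \right)} = 127$
$j = - \frac{1}{162}$ ($j = \frac{1}{-162} = - \frac{1}{162} \approx -0.0061728$)
$\left(j + V{\left(-85,102 \right)}\right) \left(-22233 + y\right) = \left(- \frac{1}{162} + 127\right) \left(-22233 + 45052\right) = \frac{20573}{162} \cdot 22819 = \frac{469455287}{162}$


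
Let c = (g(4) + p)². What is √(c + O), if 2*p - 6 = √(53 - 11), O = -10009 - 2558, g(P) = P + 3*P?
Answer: √(-50268 + (38 + √42)²)/2 ≈ 109.87*I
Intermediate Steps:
g(P) = 4*P
O = -12567
p = 3 + √42/2 (p = 3 + √(53 - 11)/2 = 3 + √42/2 ≈ 6.2404)
c = (19 + √42/2)² (c = (4*4 + (3 + √42/2))² = (16 + (3 + √42/2))² = (19 + √42/2)² ≈ 494.63)
√(c + O) = √((38 + √42)²/4 - 12567) = √(-12567 + (38 + √42)²/4)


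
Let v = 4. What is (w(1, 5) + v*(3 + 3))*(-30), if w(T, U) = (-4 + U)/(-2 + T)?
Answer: -690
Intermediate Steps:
w(T, U) = (-4 + U)/(-2 + T)
(w(1, 5) + v*(3 + 3))*(-30) = ((-4 + 5)/(-2 + 1) + 4*(3 + 3))*(-30) = (1/(-1) + 4*6)*(-30) = (-1*1 + 24)*(-30) = (-1 + 24)*(-30) = 23*(-30) = -690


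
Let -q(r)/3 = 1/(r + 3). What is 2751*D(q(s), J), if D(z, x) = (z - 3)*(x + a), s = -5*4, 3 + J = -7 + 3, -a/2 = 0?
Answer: 924336/17 ≈ 54373.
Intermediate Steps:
a = 0 (a = -2*0 = 0)
J = -7 (J = -3 + (-7 + 3) = -3 - 4 = -7)
s = -20
q(r) = -3/(3 + r) (q(r) = -3/(r + 3) = -3/(3 + r))
D(z, x) = x*(-3 + z) (D(z, x) = (z - 3)*(x + 0) = (-3 + z)*x = x*(-3 + z))
2751*D(q(s), J) = 2751*(-7*(-3 - 3/(3 - 20))) = 2751*(-7*(-3 - 3/(-17))) = 2751*(-7*(-3 - 3*(-1/17))) = 2751*(-7*(-3 + 3/17)) = 2751*(-7*(-48/17)) = 2751*(336/17) = 924336/17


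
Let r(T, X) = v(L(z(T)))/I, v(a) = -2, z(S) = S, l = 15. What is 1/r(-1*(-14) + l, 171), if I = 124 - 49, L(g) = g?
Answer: -75/2 ≈ -37.500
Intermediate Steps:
I = 75
r(T, X) = -2/75
1/r(-1*(-14) + l, 171) = 1/(-2/75) = -75/2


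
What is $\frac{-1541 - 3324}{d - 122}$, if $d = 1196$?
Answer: $- \frac{4865}{1074} \approx -4.5298$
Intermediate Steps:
$\frac{-1541 - 3324}{d - 122} = \frac{-1541 - 3324}{1196 - 122} = \frac{-1541 - 3324}{1074} = \left(-4865\right) \frac{1}{1074} = - \frac{4865}{1074}$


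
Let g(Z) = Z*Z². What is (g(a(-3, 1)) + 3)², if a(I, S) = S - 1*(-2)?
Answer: 900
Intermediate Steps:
a(I, S) = 2 + S (a(I, S) = S + 2 = 2 + S)
g(Z) = Z³
(g(a(-3, 1)) + 3)² = ((2 + 1)³ + 3)² = (3³ + 3)² = (27 + 3)² = 30² = 900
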